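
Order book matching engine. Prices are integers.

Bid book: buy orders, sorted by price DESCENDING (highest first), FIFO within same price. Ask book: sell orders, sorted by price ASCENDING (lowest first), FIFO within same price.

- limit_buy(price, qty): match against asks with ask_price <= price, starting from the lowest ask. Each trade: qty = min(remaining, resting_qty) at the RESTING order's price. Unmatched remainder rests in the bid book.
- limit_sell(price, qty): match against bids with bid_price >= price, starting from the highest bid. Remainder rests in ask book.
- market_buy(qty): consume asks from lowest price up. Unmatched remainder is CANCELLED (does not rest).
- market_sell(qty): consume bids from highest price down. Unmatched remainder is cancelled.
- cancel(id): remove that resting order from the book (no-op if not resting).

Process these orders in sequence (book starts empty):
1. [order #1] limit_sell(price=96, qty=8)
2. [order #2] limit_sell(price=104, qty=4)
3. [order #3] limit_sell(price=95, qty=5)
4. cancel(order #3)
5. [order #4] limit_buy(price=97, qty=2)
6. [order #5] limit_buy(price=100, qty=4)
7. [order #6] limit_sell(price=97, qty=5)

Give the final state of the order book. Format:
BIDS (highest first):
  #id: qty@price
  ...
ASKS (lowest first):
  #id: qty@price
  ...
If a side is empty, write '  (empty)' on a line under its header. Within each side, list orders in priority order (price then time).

Answer: BIDS (highest first):
  (empty)
ASKS (lowest first):
  #1: 2@96
  #6: 5@97
  #2: 4@104

Derivation:
After op 1 [order #1] limit_sell(price=96, qty=8): fills=none; bids=[-] asks=[#1:8@96]
After op 2 [order #2] limit_sell(price=104, qty=4): fills=none; bids=[-] asks=[#1:8@96 #2:4@104]
After op 3 [order #3] limit_sell(price=95, qty=5): fills=none; bids=[-] asks=[#3:5@95 #1:8@96 #2:4@104]
After op 4 cancel(order #3): fills=none; bids=[-] asks=[#1:8@96 #2:4@104]
After op 5 [order #4] limit_buy(price=97, qty=2): fills=#4x#1:2@96; bids=[-] asks=[#1:6@96 #2:4@104]
After op 6 [order #5] limit_buy(price=100, qty=4): fills=#5x#1:4@96; bids=[-] asks=[#1:2@96 #2:4@104]
After op 7 [order #6] limit_sell(price=97, qty=5): fills=none; bids=[-] asks=[#1:2@96 #6:5@97 #2:4@104]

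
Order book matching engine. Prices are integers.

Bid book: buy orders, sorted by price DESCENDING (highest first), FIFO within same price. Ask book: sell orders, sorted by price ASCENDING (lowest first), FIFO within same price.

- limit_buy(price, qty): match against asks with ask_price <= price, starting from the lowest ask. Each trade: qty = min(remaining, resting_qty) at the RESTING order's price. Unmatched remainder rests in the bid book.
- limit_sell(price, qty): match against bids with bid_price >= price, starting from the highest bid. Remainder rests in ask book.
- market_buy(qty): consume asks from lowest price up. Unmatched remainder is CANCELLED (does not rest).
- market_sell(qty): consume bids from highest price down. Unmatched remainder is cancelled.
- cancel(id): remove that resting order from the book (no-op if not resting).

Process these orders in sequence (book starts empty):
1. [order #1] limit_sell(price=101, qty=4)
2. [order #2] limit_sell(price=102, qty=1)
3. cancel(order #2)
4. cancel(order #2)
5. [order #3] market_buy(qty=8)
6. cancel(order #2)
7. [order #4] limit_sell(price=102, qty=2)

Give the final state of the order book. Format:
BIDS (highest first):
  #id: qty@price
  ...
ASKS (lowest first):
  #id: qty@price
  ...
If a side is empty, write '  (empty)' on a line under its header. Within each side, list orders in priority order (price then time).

Answer: BIDS (highest first):
  (empty)
ASKS (lowest first):
  #4: 2@102

Derivation:
After op 1 [order #1] limit_sell(price=101, qty=4): fills=none; bids=[-] asks=[#1:4@101]
After op 2 [order #2] limit_sell(price=102, qty=1): fills=none; bids=[-] asks=[#1:4@101 #2:1@102]
After op 3 cancel(order #2): fills=none; bids=[-] asks=[#1:4@101]
After op 4 cancel(order #2): fills=none; bids=[-] asks=[#1:4@101]
After op 5 [order #3] market_buy(qty=8): fills=#3x#1:4@101; bids=[-] asks=[-]
After op 6 cancel(order #2): fills=none; bids=[-] asks=[-]
After op 7 [order #4] limit_sell(price=102, qty=2): fills=none; bids=[-] asks=[#4:2@102]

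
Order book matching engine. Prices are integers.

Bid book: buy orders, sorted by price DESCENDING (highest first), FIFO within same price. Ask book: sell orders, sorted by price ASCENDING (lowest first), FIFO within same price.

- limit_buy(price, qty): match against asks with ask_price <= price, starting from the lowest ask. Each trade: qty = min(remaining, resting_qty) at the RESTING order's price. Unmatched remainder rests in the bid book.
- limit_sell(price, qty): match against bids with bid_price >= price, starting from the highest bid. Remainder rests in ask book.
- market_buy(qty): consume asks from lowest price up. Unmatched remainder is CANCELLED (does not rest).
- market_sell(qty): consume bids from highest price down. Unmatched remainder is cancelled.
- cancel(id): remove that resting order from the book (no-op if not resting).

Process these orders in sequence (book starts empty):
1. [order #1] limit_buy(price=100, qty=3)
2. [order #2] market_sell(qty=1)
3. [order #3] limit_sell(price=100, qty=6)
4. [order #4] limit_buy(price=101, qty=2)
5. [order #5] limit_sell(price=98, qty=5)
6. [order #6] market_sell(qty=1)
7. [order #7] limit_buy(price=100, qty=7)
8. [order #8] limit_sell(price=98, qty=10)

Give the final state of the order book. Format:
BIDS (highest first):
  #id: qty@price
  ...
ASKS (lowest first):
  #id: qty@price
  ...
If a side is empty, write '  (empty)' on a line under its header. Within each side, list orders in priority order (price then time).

After op 1 [order #1] limit_buy(price=100, qty=3): fills=none; bids=[#1:3@100] asks=[-]
After op 2 [order #2] market_sell(qty=1): fills=#1x#2:1@100; bids=[#1:2@100] asks=[-]
After op 3 [order #3] limit_sell(price=100, qty=6): fills=#1x#3:2@100; bids=[-] asks=[#3:4@100]
After op 4 [order #4] limit_buy(price=101, qty=2): fills=#4x#3:2@100; bids=[-] asks=[#3:2@100]
After op 5 [order #5] limit_sell(price=98, qty=5): fills=none; bids=[-] asks=[#5:5@98 #3:2@100]
After op 6 [order #6] market_sell(qty=1): fills=none; bids=[-] asks=[#5:5@98 #3:2@100]
After op 7 [order #7] limit_buy(price=100, qty=7): fills=#7x#5:5@98 #7x#3:2@100; bids=[-] asks=[-]
After op 8 [order #8] limit_sell(price=98, qty=10): fills=none; bids=[-] asks=[#8:10@98]

Answer: BIDS (highest first):
  (empty)
ASKS (lowest first):
  #8: 10@98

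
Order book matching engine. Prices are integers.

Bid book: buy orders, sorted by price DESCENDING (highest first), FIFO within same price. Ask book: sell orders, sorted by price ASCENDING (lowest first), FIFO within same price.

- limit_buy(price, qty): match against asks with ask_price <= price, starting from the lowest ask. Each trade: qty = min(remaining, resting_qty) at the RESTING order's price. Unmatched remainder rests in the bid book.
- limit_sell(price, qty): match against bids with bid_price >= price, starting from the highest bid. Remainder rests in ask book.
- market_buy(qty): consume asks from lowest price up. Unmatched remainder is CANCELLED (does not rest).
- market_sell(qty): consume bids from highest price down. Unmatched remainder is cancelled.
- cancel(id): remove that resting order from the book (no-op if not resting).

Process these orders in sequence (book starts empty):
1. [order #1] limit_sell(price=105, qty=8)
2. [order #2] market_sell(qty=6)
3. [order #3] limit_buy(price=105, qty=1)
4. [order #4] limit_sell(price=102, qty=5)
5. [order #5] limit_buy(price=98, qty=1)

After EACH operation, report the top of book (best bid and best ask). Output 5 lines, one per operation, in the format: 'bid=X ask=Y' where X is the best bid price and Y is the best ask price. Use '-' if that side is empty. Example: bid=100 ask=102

After op 1 [order #1] limit_sell(price=105, qty=8): fills=none; bids=[-] asks=[#1:8@105]
After op 2 [order #2] market_sell(qty=6): fills=none; bids=[-] asks=[#1:8@105]
After op 3 [order #3] limit_buy(price=105, qty=1): fills=#3x#1:1@105; bids=[-] asks=[#1:7@105]
After op 4 [order #4] limit_sell(price=102, qty=5): fills=none; bids=[-] asks=[#4:5@102 #1:7@105]
After op 5 [order #5] limit_buy(price=98, qty=1): fills=none; bids=[#5:1@98] asks=[#4:5@102 #1:7@105]

Answer: bid=- ask=105
bid=- ask=105
bid=- ask=105
bid=- ask=102
bid=98 ask=102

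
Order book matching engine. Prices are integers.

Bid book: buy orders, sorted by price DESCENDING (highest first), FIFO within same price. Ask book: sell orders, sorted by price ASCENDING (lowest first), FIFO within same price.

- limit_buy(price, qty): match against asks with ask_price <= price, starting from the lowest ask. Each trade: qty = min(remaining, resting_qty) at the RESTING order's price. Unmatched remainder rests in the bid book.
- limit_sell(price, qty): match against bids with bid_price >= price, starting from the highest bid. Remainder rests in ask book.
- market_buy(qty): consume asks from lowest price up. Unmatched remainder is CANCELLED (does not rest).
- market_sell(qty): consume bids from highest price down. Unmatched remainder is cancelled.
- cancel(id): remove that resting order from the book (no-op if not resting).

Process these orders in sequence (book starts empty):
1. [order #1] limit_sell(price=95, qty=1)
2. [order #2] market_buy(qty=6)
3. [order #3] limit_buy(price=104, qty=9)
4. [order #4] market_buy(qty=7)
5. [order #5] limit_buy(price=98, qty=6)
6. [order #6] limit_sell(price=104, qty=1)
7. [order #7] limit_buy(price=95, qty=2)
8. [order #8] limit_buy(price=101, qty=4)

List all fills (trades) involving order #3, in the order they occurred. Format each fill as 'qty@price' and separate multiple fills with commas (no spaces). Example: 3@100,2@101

Answer: 1@104

Derivation:
After op 1 [order #1] limit_sell(price=95, qty=1): fills=none; bids=[-] asks=[#1:1@95]
After op 2 [order #2] market_buy(qty=6): fills=#2x#1:1@95; bids=[-] asks=[-]
After op 3 [order #3] limit_buy(price=104, qty=9): fills=none; bids=[#3:9@104] asks=[-]
After op 4 [order #4] market_buy(qty=7): fills=none; bids=[#3:9@104] asks=[-]
After op 5 [order #5] limit_buy(price=98, qty=6): fills=none; bids=[#3:9@104 #5:6@98] asks=[-]
After op 6 [order #6] limit_sell(price=104, qty=1): fills=#3x#6:1@104; bids=[#3:8@104 #5:6@98] asks=[-]
After op 7 [order #7] limit_buy(price=95, qty=2): fills=none; bids=[#3:8@104 #5:6@98 #7:2@95] asks=[-]
After op 8 [order #8] limit_buy(price=101, qty=4): fills=none; bids=[#3:8@104 #8:4@101 #5:6@98 #7:2@95] asks=[-]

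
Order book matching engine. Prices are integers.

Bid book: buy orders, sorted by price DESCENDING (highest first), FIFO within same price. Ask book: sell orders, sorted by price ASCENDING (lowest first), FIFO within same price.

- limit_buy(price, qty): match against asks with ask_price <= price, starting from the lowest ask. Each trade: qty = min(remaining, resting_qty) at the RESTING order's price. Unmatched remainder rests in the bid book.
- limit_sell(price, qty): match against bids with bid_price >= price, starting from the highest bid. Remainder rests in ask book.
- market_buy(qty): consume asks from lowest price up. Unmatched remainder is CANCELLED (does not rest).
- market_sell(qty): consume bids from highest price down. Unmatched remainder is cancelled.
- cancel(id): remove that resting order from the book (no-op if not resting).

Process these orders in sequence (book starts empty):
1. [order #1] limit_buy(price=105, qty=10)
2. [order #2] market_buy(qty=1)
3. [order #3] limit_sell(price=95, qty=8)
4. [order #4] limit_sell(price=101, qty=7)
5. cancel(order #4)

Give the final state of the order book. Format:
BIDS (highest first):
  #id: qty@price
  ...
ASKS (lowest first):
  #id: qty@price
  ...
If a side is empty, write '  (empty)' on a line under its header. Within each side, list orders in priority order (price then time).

Answer: BIDS (highest first):
  (empty)
ASKS (lowest first):
  (empty)

Derivation:
After op 1 [order #1] limit_buy(price=105, qty=10): fills=none; bids=[#1:10@105] asks=[-]
After op 2 [order #2] market_buy(qty=1): fills=none; bids=[#1:10@105] asks=[-]
After op 3 [order #3] limit_sell(price=95, qty=8): fills=#1x#3:8@105; bids=[#1:2@105] asks=[-]
After op 4 [order #4] limit_sell(price=101, qty=7): fills=#1x#4:2@105; bids=[-] asks=[#4:5@101]
After op 5 cancel(order #4): fills=none; bids=[-] asks=[-]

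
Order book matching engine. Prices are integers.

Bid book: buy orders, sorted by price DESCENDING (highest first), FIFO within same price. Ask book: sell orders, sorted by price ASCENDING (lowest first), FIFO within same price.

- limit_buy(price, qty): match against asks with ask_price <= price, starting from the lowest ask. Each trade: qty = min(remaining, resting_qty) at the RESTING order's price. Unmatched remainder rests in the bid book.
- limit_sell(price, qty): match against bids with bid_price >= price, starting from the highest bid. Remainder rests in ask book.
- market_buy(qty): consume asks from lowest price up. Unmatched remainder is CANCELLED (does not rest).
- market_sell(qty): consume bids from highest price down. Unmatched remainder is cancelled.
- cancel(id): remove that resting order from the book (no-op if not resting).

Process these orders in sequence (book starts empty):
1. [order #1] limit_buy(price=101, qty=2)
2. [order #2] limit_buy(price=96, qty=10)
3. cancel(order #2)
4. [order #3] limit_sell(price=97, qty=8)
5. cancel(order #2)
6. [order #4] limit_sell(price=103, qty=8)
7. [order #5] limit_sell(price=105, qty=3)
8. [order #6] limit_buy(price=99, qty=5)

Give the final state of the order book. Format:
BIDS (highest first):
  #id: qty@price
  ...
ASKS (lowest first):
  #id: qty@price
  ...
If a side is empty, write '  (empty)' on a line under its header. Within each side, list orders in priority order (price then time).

Answer: BIDS (highest first):
  (empty)
ASKS (lowest first):
  #3: 1@97
  #4: 8@103
  #5: 3@105

Derivation:
After op 1 [order #1] limit_buy(price=101, qty=2): fills=none; bids=[#1:2@101] asks=[-]
After op 2 [order #2] limit_buy(price=96, qty=10): fills=none; bids=[#1:2@101 #2:10@96] asks=[-]
After op 3 cancel(order #2): fills=none; bids=[#1:2@101] asks=[-]
After op 4 [order #3] limit_sell(price=97, qty=8): fills=#1x#3:2@101; bids=[-] asks=[#3:6@97]
After op 5 cancel(order #2): fills=none; bids=[-] asks=[#3:6@97]
After op 6 [order #4] limit_sell(price=103, qty=8): fills=none; bids=[-] asks=[#3:6@97 #4:8@103]
After op 7 [order #5] limit_sell(price=105, qty=3): fills=none; bids=[-] asks=[#3:6@97 #4:8@103 #5:3@105]
After op 8 [order #6] limit_buy(price=99, qty=5): fills=#6x#3:5@97; bids=[-] asks=[#3:1@97 #4:8@103 #5:3@105]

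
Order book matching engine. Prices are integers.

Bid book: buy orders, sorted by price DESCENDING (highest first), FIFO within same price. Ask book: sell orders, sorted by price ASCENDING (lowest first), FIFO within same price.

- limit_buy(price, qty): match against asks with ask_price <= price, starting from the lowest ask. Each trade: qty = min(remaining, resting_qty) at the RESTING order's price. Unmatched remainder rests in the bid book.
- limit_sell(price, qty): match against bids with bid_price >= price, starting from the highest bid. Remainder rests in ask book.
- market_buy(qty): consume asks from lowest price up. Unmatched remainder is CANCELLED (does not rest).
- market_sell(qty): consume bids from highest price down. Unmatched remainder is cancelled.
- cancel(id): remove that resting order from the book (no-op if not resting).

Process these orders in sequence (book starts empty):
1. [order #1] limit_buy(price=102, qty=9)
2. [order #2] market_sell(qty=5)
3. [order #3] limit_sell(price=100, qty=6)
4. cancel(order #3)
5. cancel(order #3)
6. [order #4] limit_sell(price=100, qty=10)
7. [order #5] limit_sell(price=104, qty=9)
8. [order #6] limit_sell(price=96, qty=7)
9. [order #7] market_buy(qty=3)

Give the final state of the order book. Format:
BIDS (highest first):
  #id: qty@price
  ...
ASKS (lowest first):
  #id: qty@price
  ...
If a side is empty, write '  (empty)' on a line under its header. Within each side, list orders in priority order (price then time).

After op 1 [order #1] limit_buy(price=102, qty=9): fills=none; bids=[#1:9@102] asks=[-]
After op 2 [order #2] market_sell(qty=5): fills=#1x#2:5@102; bids=[#1:4@102] asks=[-]
After op 3 [order #3] limit_sell(price=100, qty=6): fills=#1x#3:4@102; bids=[-] asks=[#3:2@100]
After op 4 cancel(order #3): fills=none; bids=[-] asks=[-]
After op 5 cancel(order #3): fills=none; bids=[-] asks=[-]
After op 6 [order #4] limit_sell(price=100, qty=10): fills=none; bids=[-] asks=[#4:10@100]
After op 7 [order #5] limit_sell(price=104, qty=9): fills=none; bids=[-] asks=[#4:10@100 #5:9@104]
After op 8 [order #6] limit_sell(price=96, qty=7): fills=none; bids=[-] asks=[#6:7@96 #4:10@100 #5:9@104]
After op 9 [order #7] market_buy(qty=3): fills=#7x#6:3@96; bids=[-] asks=[#6:4@96 #4:10@100 #5:9@104]

Answer: BIDS (highest first):
  (empty)
ASKS (lowest first):
  #6: 4@96
  #4: 10@100
  #5: 9@104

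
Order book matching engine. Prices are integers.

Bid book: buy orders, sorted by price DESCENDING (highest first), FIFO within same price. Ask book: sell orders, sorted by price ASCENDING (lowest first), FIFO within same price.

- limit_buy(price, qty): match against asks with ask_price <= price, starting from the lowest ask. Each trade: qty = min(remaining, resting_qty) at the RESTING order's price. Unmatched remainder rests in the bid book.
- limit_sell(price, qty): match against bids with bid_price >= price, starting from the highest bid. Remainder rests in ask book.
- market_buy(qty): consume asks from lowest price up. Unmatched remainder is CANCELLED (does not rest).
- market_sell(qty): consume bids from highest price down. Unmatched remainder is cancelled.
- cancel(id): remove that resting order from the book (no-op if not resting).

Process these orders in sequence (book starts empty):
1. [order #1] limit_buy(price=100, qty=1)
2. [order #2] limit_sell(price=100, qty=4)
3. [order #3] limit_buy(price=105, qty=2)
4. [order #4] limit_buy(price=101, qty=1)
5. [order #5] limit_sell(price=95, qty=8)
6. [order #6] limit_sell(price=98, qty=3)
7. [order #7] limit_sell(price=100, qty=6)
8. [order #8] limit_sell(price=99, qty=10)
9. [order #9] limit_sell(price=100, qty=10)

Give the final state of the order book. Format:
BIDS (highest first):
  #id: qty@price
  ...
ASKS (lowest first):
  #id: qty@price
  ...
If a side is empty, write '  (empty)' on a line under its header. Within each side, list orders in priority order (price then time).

After op 1 [order #1] limit_buy(price=100, qty=1): fills=none; bids=[#1:1@100] asks=[-]
After op 2 [order #2] limit_sell(price=100, qty=4): fills=#1x#2:1@100; bids=[-] asks=[#2:3@100]
After op 3 [order #3] limit_buy(price=105, qty=2): fills=#3x#2:2@100; bids=[-] asks=[#2:1@100]
After op 4 [order #4] limit_buy(price=101, qty=1): fills=#4x#2:1@100; bids=[-] asks=[-]
After op 5 [order #5] limit_sell(price=95, qty=8): fills=none; bids=[-] asks=[#5:8@95]
After op 6 [order #6] limit_sell(price=98, qty=3): fills=none; bids=[-] asks=[#5:8@95 #6:3@98]
After op 7 [order #7] limit_sell(price=100, qty=6): fills=none; bids=[-] asks=[#5:8@95 #6:3@98 #7:6@100]
After op 8 [order #8] limit_sell(price=99, qty=10): fills=none; bids=[-] asks=[#5:8@95 #6:3@98 #8:10@99 #7:6@100]
After op 9 [order #9] limit_sell(price=100, qty=10): fills=none; bids=[-] asks=[#5:8@95 #6:3@98 #8:10@99 #7:6@100 #9:10@100]

Answer: BIDS (highest first):
  (empty)
ASKS (lowest first):
  #5: 8@95
  #6: 3@98
  #8: 10@99
  #7: 6@100
  #9: 10@100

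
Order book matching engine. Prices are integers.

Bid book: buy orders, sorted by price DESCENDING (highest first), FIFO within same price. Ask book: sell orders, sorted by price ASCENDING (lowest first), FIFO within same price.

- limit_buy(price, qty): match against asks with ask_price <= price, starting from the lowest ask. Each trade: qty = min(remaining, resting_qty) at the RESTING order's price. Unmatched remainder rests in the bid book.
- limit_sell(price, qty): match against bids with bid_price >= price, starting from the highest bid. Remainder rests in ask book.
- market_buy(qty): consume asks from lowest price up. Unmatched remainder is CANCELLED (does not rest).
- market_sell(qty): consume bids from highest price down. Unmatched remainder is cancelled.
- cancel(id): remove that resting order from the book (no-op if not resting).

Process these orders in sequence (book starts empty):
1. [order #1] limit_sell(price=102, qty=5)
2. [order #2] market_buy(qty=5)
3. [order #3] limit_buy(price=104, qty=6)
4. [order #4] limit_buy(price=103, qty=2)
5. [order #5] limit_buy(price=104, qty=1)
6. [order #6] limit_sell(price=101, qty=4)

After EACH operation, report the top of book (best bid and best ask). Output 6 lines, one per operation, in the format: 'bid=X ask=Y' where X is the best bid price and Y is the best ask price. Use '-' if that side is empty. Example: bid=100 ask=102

Answer: bid=- ask=102
bid=- ask=-
bid=104 ask=-
bid=104 ask=-
bid=104 ask=-
bid=104 ask=-

Derivation:
After op 1 [order #1] limit_sell(price=102, qty=5): fills=none; bids=[-] asks=[#1:5@102]
After op 2 [order #2] market_buy(qty=5): fills=#2x#1:5@102; bids=[-] asks=[-]
After op 3 [order #3] limit_buy(price=104, qty=6): fills=none; bids=[#3:6@104] asks=[-]
After op 4 [order #4] limit_buy(price=103, qty=2): fills=none; bids=[#3:6@104 #4:2@103] asks=[-]
After op 5 [order #5] limit_buy(price=104, qty=1): fills=none; bids=[#3:6@104 #5:1@104 #4:2@103] asks=[-]
After op 6 [order #6] limit_sell(price=101, qty=4): fills=#3x#6:4@104; bids=[#3:2@104 #5:1@104 #4:2@103] asks=[-]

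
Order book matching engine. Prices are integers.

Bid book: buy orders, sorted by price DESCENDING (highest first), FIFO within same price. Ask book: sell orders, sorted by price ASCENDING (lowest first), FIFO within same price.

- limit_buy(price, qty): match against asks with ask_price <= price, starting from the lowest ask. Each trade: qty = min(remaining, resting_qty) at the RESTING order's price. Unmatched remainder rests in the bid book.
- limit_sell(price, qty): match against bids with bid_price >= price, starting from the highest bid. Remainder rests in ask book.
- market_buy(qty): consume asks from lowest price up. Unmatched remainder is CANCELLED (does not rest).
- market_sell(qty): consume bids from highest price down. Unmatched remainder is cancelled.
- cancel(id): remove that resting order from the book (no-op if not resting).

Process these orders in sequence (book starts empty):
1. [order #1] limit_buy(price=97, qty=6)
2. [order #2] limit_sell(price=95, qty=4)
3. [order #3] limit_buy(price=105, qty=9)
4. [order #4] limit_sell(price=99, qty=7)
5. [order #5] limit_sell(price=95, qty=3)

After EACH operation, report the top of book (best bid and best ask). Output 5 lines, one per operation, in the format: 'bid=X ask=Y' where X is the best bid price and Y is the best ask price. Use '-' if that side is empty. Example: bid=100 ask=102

Answer: bid=97 ask=-
bid=97 ask=-
bid=105 ask=-
bid=105 ask=-
bid=97 ask=-

Derivation:
After op 1 [order #1] limit_buy(price=97, qty=6): fills=none; bids=[#1:6@97] asks=[-]
After op 2 [order #2] limit_sell(price=95, qty=4): fills=#1x#2:4@97; bids=[#1:2@97] asks=[-]
After op 3 [order #3] limit_buy(price=105, qty=9): fills=none; bids=[#3:9@105 #1:2@97] asks=[-]
After op 4 [order #4] limit_sell(price=99, qty=7): fills=#3x#4:7@105; bids=[#3:2@105 #1:2@97] asks=[-]
After op 5 [order #5] limit_sell(price=95, qty=3): fills=#3x#5:2@105 #1x#5:1@97; bids=[#1:1@97] asks=[-]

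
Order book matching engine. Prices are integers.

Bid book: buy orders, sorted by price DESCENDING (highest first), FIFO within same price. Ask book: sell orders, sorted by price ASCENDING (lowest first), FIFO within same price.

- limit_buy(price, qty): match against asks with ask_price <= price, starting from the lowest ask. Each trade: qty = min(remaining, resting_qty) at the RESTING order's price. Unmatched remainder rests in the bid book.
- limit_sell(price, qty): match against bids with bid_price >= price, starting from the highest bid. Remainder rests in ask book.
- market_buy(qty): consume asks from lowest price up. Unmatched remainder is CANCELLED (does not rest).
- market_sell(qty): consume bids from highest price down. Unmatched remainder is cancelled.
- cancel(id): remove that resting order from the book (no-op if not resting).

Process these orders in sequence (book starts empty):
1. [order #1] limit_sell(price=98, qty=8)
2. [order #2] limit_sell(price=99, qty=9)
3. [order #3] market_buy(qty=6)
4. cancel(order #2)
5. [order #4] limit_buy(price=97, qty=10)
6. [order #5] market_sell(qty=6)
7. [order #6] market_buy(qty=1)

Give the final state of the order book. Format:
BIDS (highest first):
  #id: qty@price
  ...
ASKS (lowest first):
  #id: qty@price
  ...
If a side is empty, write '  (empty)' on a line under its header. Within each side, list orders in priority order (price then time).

After op 1 [order #1] limit_sell(price=98, qty=8): fills=none; bids=[-] asks=[#1:8@98]
After op 2 [order #2] limit_sell(price=99, qty=9): fills=none; bids=[-] asks=[#1:8@98 #2:9@99]
After op 3 [order #3] market_buy(qty=6): fills=#3x#1:6@98; bids=[-] asks=[#1:2@98 #2:9@99]
After op 4 cancel(order #2): fills=none; bids=[-] asks=[#1:2@98]
After op 5 [order #4] limit_buy(price=97, qty=10): fills=none; bids=[#4:10@97] asks=[#1:2@98]
After op 6 [order #5] market_sell(qty=6): fills=#4x#5:6@97; bids=[#4:4@97] asks=[#1:2@98]
After op 7 [order #6] market_buy(qty=1): fills=#6x#1:1@98; bids=[#4:4@97] asks=[#1:1@98]

Answer: BIDS (highest first):
  #4: 4@97
ASKS (lowest first):
  #1: 1@98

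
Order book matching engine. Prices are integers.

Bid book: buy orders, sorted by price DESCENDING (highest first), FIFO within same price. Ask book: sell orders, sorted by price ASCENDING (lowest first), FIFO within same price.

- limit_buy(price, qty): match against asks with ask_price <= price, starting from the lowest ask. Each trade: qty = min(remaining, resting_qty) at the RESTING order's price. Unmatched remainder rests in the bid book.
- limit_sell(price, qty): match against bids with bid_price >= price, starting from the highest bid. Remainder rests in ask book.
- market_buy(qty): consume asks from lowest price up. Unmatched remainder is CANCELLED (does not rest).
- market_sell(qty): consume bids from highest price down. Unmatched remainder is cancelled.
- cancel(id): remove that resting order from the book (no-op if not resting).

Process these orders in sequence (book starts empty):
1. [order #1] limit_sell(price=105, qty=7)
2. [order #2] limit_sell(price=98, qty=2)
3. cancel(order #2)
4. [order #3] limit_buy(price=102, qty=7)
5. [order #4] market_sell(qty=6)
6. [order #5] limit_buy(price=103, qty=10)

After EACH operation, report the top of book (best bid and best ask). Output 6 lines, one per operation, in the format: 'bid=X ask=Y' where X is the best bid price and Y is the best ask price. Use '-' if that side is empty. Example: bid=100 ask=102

After op 1 [order #1] limit_sell(price=105, qty=7): fills=none; bids=[-] asks=[#1:7@105]
After op 2 [order #2] limit_sell(price=98, qty=2): fills=none; bids=[-] asks=[#2:2@98 #1:7@105]
After op 3 cancel(order #2): fills=none; bids=[-] asks=[#1:7@105]
After op 4 [order #3] limit_buy(price=102, qty=7): fills=none; bids=[#3:7@102] asks=[#1:7@105]
After op 5 [order #4] market_sell(qty=6): fills=#3x#4:6@102; bids=[#3:1@102] asks=[#1:7@105]
After op 6 [order #5] limit_buy(price=103, qty=10): fills=none; bids=[#5:10@103 #3:1@102] asks=[#1:7@105]

Answer: bid=- ask=105
bid=- ask=98
bid=- ask=105
bid=102 ask=105
bid=102 ask=105
bid=103 ask=105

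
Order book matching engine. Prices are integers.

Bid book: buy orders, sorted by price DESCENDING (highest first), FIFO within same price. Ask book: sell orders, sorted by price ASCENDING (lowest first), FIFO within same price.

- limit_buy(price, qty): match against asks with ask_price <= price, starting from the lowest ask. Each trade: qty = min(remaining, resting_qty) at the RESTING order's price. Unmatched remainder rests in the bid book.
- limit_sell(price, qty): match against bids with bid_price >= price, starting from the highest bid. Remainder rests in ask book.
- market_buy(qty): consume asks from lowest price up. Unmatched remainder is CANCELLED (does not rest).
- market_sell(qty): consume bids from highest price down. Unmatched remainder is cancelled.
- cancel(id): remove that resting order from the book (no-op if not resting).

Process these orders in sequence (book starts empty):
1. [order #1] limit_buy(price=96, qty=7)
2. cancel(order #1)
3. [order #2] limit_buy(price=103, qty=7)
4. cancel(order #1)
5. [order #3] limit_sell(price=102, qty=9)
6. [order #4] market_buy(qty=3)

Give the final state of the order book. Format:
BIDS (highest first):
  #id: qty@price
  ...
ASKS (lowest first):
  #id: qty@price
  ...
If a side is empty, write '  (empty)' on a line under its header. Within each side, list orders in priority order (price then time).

Answer: BIDS (highest first):
  (empty)
ASKS (lowest first):
  (empty)

Derivation:
After op 1 [order #1] limit_buy(price=96, qty=7): fills=none; bids=[#1:7@96] asks=[-]
After op 2 cancel(order #1): fills=none; bids=[-] asks=[-]
After op 3 [order #2] limit_buy(price=103, qty=7): fills=none; bids=[#2:7@103] asks=[-]
After op 4 cancel(order #1): fills=none; bids=[#2:7@103] asks=[-]
After op 5 [order #3] limit_sell(price=102, qty=9): fills=#2x#3:7@103; bids=[-] asks=[#3:2@102]
After op 6 [order #4] market_buy(qty=3): fills=#4x#3:2@102; bids=[-] asks=[-]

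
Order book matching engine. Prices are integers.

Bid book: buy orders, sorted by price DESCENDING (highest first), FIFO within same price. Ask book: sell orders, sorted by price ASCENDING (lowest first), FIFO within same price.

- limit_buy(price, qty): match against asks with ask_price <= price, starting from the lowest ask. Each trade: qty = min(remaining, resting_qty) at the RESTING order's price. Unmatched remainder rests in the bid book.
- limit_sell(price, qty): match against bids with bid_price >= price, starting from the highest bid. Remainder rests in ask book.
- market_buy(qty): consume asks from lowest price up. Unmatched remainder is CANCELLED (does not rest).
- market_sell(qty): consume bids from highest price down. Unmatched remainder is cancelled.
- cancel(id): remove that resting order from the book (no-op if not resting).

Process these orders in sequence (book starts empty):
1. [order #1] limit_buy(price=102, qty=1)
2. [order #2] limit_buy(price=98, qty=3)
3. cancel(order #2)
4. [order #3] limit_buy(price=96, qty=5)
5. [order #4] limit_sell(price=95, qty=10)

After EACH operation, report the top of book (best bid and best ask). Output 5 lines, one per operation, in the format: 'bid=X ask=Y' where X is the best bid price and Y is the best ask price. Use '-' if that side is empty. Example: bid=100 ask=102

Answer: bid=102 ask=-
bid=102 ask=-
bid=102 ask=-
bid=102 ask=-
bid=- ask=95

Derivation:
After op 1 [order #1] limit_buy(price=102, qty=1): fills=none; bids=[#1:1@102] asks=[-]
After op 2 [order #2] limit_buy(price=98, qty=3): fills=none; bids=[#1:1@102 #2:3@98] asks=[-]
After op 3 cancel(order #2): fills=none; bids=[#1:1@102] asks=[-]
After op 4 [order #3] limit_buy(price=96, qty=5): fills=none; bids=[#1:1@102 #3:5@96] asks=[-]
After op 5 [order #4] limit_sell(price=95, qty=10): fills=#1x#4:1@102 #3x#4:5@96; bids=[-] asks=[#4:4@95]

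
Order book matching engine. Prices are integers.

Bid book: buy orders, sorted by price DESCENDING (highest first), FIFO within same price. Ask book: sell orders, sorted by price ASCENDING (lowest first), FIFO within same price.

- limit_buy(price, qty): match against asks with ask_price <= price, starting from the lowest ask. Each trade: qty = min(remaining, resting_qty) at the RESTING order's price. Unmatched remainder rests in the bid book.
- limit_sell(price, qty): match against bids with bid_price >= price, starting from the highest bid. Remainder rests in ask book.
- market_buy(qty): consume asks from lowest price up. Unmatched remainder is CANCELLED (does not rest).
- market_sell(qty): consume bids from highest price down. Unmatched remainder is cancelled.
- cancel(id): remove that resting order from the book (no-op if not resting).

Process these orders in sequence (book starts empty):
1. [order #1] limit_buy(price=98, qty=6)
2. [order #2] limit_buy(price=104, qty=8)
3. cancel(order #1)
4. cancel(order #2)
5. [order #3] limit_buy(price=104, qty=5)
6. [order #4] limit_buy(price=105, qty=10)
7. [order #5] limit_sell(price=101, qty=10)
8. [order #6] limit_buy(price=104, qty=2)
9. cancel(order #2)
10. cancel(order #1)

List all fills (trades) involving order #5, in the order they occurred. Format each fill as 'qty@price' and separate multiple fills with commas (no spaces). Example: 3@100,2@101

After op 1 [order #1] limit_buy(price=98, qty=6): fills=none; bids=[#1:6@98] asks=[-]
After op 2 [order #2] limit_buy(price=104, qty=8): fills=none; bids=[#2:8@104 #1:6@98] asks=[-]
After op 3 cancel(order #1): fills=none; bids=[#2:8@104] asks=[-]
After op 4 cancel(order #2): fills=none; bids=[-] asks=[-]
After op 5 [order #3] limit_buy(price=104, qty=5): fills=none; bids=[#3:5@104] asks=[-]
After op 6 [order #4] limit_buy(price=105, qty=10): fills=none; bids=[#4:10@105 #3:5@104] asks=[-]
After op 7 [order #5] limit_sell(price=101, qty=10): fills=#4x#5:10@105; bids=[#3:5@104] asks=[-]
After op 8 [order #6] limit_buy(price=104, qty=2): fills=none; bids=[#3:5@104 #6:2@104] asks=[-]
After op 9 cancel(order #2): fills=none; bids=[#3:5@104 #6:2@104] asks=[-]
After op 10 cancel(order #1): fills=none; bids=[#3:5@104 #6:2@104] asks=[-]

Answer: 10@105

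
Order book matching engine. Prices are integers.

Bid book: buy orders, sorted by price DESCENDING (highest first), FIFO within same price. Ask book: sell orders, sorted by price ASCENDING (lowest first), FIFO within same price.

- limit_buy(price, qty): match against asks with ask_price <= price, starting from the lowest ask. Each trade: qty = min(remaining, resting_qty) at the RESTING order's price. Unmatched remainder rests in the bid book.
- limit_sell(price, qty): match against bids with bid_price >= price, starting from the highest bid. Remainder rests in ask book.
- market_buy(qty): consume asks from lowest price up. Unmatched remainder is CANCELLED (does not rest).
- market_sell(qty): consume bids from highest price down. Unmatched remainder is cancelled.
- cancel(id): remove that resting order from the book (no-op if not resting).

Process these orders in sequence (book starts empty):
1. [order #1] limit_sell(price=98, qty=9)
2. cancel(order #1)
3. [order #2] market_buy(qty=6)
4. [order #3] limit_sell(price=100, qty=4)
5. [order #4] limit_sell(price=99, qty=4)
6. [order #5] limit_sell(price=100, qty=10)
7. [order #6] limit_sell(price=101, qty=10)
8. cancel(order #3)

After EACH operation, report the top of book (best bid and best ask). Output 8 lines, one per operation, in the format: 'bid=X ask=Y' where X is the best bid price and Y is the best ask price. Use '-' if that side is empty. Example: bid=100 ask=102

After op 1 [order #1] limit_sell(price=98, qty=9): fills=none; bids=[-] asks=[#1:9@98]
After op 2 cancel(order #1): fills=none; bids=[-] asks=[-]
After op 3 [order #2] market_buy(qty=6): fills=none; bids=[-] asks=[-]
After op 4 [order #3] limit_sell(price=100, qty=4): fills=none; bids=[-] asks=[#3:4@100]
After op 5 [order #4] limit_sell(price=99, qty=4): fills=none; bids=[-] asks=[#4:4@99 #3:4@100]
After op 6 [order #5] limit_sell(price=100, qty=10): fills=none; bids=[-] asks=[#4:4@99 #3:4@100 #5:10@100]
After op 7 [order #6] limit_sell(price=101, qty=10): fills=none; bids=[-] asks=[#4:4@99 #3:4@100 #5:10@100 #6:10@101]
After op 8 cancel(order #3): fills=none; bids=[-] asks=[#4:4@99 #5:10@100 #6:10@101]

Answer: bid=- ask=98
bid=- ask=-
bid=- ask=-
bid=- ask=100
bid=- ask=99
bid=- ask=99
bid=- ask=99
bid=- ask=99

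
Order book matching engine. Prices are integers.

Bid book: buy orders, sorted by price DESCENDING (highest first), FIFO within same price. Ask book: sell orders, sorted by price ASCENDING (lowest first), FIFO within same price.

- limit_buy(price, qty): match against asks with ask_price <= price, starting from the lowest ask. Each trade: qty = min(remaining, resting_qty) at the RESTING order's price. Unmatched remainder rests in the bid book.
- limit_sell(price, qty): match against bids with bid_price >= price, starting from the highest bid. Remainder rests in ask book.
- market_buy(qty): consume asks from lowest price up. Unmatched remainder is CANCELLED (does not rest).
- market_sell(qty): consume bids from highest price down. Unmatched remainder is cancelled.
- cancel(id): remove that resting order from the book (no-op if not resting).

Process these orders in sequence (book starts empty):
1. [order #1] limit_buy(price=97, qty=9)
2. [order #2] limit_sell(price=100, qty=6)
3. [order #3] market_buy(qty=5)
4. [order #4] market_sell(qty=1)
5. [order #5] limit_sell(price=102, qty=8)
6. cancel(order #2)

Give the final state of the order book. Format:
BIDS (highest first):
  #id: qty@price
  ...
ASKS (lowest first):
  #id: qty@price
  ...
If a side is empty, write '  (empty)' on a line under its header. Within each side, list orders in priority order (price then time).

After op 1 [order #1] limit_buy(price=97, qty=9): fills=none; bids=[#1:9@97] asks=[-]
After op 2 [order #2] limit_sell(price=100, qty=6): fills=none; bids=[#1:9@97] asks=[#2:6@100]
After op 3 [order #3] market_buy(qty=5): fills=#3x#2:5@100; bids=[#1:9@97] asks=[#2:1@100]
After op 4 [order #4] market_sell(qty=1): fills=#1x#4:1@97; bids=[#1:8@97] asks=[#2:1@100]
After op 5 [order #5] limit_sell(price=102, qty=8): fills=none; bids=[#1:8@97] asks=[#2:1@100 #5:8@102]
After op 6 cancel(order #2): fills=none; bids=[#1:8@97] asks=[#5:8@102]

Answer: BIDS (highest first):
  #1: 8@97
ASKS (lowest first):
  #5: 8@102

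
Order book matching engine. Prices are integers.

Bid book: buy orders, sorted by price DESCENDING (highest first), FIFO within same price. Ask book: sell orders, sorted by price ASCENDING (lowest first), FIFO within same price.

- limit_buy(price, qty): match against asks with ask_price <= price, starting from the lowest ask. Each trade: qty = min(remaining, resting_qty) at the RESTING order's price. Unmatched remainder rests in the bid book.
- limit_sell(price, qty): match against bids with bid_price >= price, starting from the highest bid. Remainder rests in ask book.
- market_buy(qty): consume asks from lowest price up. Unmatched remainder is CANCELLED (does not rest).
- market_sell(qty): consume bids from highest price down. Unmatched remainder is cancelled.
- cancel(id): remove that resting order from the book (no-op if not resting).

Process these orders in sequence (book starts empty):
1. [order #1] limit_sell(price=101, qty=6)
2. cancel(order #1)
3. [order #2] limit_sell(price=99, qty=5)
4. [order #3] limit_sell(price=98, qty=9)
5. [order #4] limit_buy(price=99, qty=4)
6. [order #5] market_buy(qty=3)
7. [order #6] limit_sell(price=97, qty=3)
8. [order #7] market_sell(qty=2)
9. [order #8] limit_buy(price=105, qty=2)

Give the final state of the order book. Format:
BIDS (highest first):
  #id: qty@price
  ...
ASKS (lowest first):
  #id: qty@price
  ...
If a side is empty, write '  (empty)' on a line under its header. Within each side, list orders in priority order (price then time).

After op 1 [order #1] limit_sell(price=101, qty=6): fills=none; bids=[-] asks=[#1:6@101]
After op 2 cancel(order #1): fills=none; bids=[-] asks=[-]
After op 3 [order #2] limit_sell(price=99, qty=5): fills=none; bids=[-] asks=[#2:5@99]
After op 4 [order #3] limit_sell(price=98, qty=9): fills=none; bids=[-] asks=[#3:9@98 #2:5@99]
After op 5 [order #4] limit_buy(price=99, qty=4): fills=#4x#3:4@98; bids=[-] asks=[#3:5@98 #2:5@99]
After op 6 [order #5] market_buy(qty=3): fills=#5x#3:3@98; bids=[-] asks=[#3:2@98 #2:5@99]
After op 7 [order #6] limit_sell(price=97, qty=3): fills=none; bids=[-] asks=[#6:3@97 #3:2@98 #2:5@99]
After op 8 [order #7] market_sell(qty=2): fills=none; bids=[-] asks=[#6:3@97 #3:2@98 #2:5@99]
After op 9 [order #8] limit_buy(price=105, qty=2): fills=#8x#6:2@97; bids=[-] asks=[#6:1@97 #3:2@98 #2:5@99]

Answer: BIDS (highest first):
  (empty)
ASKS (lowest first):
  #6: 1@97
  #3: 2@98
  #2: 5@99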